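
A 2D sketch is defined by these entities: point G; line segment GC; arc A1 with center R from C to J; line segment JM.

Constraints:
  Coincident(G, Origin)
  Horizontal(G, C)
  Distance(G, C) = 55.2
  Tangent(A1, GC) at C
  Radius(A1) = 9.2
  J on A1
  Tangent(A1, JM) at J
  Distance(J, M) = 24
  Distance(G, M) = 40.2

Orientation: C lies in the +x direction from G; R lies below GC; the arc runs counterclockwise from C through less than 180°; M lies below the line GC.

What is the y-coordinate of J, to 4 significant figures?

-3.581

G is at the origin; G and C share the same y with |GC| = 55.2 and C on the +x side, so C = (55.20, 0.000). Since A1 is tangent to GC there, RC ⟂ GC, so R = C + (0, -9.2) = (55.20, -9.200). Since RJ ⟂ JM (tangency), |RM| = √(9.2² + 24.0²) = 25.70 regardless of where J sits on A1. So M lies on both circle(G, 40.2) and circle(R, 25.70); the below-GC intersection is M = (33.26, -22.58). J is the foot of the tangent from M: J = (47.92, -3.581).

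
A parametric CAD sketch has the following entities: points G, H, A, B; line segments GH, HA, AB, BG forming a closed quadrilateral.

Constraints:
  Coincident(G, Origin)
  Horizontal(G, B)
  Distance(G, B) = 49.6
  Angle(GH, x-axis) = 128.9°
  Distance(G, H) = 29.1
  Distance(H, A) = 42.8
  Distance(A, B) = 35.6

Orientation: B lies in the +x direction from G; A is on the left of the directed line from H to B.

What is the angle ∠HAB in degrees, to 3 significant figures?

132°

Checks: GH at 128.9° ✓; |HA| = 42.80 ✓; |AB| = 35.60 ✓.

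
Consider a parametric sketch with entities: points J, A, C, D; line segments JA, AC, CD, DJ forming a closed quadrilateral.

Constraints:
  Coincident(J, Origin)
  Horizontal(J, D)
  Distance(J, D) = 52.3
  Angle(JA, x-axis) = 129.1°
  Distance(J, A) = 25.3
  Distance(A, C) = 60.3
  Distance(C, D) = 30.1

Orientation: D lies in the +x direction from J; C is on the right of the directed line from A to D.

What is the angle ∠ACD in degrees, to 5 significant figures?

97.953°

Checks: J = (0.00, 0.00) ✓; |AC| = 60.30 ✓; |CD| = 30.10 ✓.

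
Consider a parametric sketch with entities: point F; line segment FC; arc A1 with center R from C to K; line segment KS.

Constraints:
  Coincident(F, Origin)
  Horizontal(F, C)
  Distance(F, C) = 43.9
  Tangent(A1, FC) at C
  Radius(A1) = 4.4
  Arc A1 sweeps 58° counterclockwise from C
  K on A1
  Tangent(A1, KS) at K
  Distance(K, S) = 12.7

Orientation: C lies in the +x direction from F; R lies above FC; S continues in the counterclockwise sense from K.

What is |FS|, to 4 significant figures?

55.86

F is at the origin; FC is horizontal with |FC| = 43.9 and C on the +x side, so C = (43.90, 0.000). Since A1 is tangent to FC there, RC ⟂ FC, so R = C + (0, 4.4) = (43.90, 4.400). On A1, C sits at bearing -90° from R; a 58° counterclockwise sweep puts K at bearing -32°, so K = R + 4.4·(cos -32°, sin -32°) = (47.63, 2.068). Tangency of A1 to KS means the radius RK is perpendicular to KS, so KS runs along (−sin -32°, cos -32°); with |KS| = 12.7, S = (54.36, 12.84). Then |FS| = |S − F| = 55.86.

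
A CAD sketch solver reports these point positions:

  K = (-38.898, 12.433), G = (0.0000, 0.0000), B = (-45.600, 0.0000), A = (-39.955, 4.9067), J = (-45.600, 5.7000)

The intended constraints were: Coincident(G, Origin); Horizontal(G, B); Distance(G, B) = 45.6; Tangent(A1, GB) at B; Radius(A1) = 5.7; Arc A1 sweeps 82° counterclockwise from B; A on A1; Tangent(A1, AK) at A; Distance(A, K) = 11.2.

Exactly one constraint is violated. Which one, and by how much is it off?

Distance(A, K) = 11.2 — off by 3.60.

G = (0.00, 0.00) ✓; G.y = 0.00, B.y = 0.00 ✓; |GB| = 45.60 ✓; ∠(JB, BG) = 90.00° ✓; |JB| = 5.700 ✓; bearing(J→A) − bearing(J→B) = 82.00° ✓; |JA| = 5.700 ✓; ∠(JA, AK) = 89.99° ✓; |AK| = 7.600 ✗.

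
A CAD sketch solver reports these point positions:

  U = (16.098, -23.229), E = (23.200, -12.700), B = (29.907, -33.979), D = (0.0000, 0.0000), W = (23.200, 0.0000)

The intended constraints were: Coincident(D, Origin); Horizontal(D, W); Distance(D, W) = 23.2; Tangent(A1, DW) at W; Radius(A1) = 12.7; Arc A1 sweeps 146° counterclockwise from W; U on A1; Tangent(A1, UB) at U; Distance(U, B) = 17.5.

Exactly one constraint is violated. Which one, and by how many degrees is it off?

Tangent(A1, UB) at U — off by 3.90°.

D = (0.00, 0.00) ✓; D.y = 0.00, W.y = 0.00 ✓; |DW| = 23.20 ✓; ∠(EW, WD) = 90.00° ✓; |EW| = 12.70 ✓; bearing(E→U) − bearing(E→W) = 146.0° ✓; |EU| = 12.70 ✓; ∠(EU, UB) = 93.90° ✗; |UB| = 17.50 ✓.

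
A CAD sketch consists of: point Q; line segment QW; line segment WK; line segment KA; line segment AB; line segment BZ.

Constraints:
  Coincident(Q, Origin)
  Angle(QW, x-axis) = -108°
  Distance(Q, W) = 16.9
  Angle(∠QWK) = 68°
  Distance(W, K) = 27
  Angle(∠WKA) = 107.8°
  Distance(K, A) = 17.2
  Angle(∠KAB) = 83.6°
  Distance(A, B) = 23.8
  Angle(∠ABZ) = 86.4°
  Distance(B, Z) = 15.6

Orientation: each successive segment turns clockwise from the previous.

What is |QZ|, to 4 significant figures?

10.06

Q is at the origin; QW runs at -108.0° with length 16.9, so W = (-5.222, -16.07). ∠QWK = 68.0° gives WK at 140.0° from the x-axis; with |WK| = 27.0, K = (-25.91, 1.282). ∠WKA = 107.8° gives KA at 67.80° from the x-axis; with |KA| = 17.2, A = (-19.41, 17.21). ∠KAB = 83.6° gives AB at -28.60° from the x-axis; with |AB| = 23.8, B = (1.489, 5.815). ∠ABZ = 86.4° gives BZ at -122.2° from the x-axis; with |BZ| = 15.6, Z = (-6.824, -7.386). Then |QZ| = |Z − Q| = 10.06.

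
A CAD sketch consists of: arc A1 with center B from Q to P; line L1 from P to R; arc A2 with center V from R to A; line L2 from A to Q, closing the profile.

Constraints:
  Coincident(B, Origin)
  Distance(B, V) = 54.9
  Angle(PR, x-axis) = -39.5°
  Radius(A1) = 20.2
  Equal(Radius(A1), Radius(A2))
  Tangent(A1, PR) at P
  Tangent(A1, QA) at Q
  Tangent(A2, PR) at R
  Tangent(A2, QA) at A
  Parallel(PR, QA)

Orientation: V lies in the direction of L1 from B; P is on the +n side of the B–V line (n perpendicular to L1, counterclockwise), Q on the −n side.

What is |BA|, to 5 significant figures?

58.498

Tangency of A1 to both parallel lines with radius 20.2 puts P and Q at B ± 20.2·n: P = (12.849, 15.587), Q = (-12.849, -15.587). Equal radii place R and A the same way about V: R = V + 20.2·n = (55.211, -19.334), A = V − 20.2·n = (29.513, -50.508). Then |BA| = |A − B| = 58.498.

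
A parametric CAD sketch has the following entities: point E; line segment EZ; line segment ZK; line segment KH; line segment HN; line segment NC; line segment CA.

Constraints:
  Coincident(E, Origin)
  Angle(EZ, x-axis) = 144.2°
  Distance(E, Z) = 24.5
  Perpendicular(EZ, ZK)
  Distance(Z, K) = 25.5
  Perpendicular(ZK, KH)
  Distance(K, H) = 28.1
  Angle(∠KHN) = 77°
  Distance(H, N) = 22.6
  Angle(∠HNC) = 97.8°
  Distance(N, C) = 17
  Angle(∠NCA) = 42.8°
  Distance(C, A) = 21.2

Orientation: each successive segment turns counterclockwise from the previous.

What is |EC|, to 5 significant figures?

19.086

∠KHN = 77.0° gives HN at 67.200° from the x-axis; with |HN| = 22.6, N = (-3.2387, -1.9539). ∠HNC = 97.8° gives NC at 149.40° from the x-axis; with |NC| = 17.0, C = (-17.871, 6.6998). Then |EC| = |C − E| = 19.086.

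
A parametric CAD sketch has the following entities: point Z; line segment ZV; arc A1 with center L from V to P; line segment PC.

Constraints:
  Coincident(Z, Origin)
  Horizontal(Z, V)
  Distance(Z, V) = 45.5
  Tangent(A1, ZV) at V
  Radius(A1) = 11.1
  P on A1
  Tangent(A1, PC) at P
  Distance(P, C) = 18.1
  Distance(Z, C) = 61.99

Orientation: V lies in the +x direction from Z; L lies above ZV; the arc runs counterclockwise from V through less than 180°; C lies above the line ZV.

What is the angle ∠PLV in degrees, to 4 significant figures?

98.17°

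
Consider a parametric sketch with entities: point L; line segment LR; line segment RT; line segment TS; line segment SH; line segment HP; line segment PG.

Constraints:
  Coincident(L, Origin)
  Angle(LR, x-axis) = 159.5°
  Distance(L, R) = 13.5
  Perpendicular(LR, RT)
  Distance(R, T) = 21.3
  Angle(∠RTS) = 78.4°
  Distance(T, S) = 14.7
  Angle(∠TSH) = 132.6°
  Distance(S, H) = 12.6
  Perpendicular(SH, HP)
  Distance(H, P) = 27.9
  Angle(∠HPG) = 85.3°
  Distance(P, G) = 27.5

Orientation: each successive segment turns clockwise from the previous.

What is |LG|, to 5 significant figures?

33.795

The perpendicularity gives HP at right angles to SH, so HP runs at -169.50°; with |HP| = 27.9, P = (-17.870, -0.60602). ∠HPG = 85.3° gives PG at 95.800° from the x-axis; with |PG| = 27.5, G = (-20.649, 26.753). Then |LG| = |G − L| = 33.795.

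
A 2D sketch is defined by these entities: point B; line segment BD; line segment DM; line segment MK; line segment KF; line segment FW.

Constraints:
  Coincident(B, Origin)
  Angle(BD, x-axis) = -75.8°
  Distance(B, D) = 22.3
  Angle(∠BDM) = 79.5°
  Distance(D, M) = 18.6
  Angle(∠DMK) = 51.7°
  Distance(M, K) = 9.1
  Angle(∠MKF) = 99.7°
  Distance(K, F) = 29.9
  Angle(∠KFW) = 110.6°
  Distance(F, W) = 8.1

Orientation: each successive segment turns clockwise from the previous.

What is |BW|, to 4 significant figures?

40.51

∠MKF = 99.7° gives KF at -24.90° from the x-axis; with |KF| = 29.9, F = (19.20, -27.92). ∠KFW = 110.6° gives FW at -94.30° from the x-axis; with |FW| = 8.1, W = (18.59, -35.99). Then |BW| = |W − B| = 40.51.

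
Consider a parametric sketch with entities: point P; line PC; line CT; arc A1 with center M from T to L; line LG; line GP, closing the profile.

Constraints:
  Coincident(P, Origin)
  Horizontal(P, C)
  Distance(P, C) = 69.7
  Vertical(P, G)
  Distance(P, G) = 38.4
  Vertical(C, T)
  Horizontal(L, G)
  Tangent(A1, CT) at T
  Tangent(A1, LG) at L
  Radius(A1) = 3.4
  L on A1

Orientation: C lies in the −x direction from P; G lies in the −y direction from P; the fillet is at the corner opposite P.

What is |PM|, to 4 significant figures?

74.97

P is at the origin; P and C share the same y with |PC| = 69.7 and C on the −x side, so C = (-69.70, 0.000). P and G share the same x with |PG| = 38.4 and G on the −y side, so G = (0.000, -38.40). The virtual corner opposite P is at (-69.70, -38.40). Since A1 is tangent to CT there, MT ⟂ CT and since A1 is tangent to LG there, ML ⟂ LG, with radius 3.4, so the center M sits 3.4 in from both sides at M = (-66.30, -35.00). Then |PM| = |M − P| = 74.97.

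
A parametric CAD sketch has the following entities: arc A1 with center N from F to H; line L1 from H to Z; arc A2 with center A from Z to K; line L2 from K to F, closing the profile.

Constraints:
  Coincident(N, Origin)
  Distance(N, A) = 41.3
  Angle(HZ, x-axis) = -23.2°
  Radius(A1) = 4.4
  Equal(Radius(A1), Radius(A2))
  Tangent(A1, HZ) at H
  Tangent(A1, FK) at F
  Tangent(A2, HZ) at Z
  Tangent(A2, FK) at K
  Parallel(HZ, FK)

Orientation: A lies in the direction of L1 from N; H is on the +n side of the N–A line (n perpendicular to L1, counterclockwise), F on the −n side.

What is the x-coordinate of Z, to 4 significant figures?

39.69

Tangency of A1 to both parallel lines with radius 4.4 puts H and F at N ± 4.4·n: H = (1.733, 4.044), F = (-1.733, -4.044). Equal radii place Z and K the same way about A: Z = A + 4.4·n = (39.69, -12.23), K = A − 4.4·n = (36.23, -20.31). So Z.x = 39.69.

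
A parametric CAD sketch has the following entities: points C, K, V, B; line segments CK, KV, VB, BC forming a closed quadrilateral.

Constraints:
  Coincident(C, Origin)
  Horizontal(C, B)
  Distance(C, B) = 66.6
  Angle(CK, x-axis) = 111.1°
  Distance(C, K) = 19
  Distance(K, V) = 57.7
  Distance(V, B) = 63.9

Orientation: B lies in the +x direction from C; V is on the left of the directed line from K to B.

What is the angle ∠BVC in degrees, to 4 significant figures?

61.21°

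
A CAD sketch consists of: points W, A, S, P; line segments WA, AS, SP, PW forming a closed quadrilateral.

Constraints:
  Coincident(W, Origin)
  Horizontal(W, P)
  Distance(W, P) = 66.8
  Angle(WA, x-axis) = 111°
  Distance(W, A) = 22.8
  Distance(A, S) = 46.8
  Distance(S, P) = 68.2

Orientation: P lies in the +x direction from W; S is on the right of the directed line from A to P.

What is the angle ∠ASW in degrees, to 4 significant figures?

6.707°

Checks: |AS| = 46.80 ✓; |SP| = 68.20 ✓.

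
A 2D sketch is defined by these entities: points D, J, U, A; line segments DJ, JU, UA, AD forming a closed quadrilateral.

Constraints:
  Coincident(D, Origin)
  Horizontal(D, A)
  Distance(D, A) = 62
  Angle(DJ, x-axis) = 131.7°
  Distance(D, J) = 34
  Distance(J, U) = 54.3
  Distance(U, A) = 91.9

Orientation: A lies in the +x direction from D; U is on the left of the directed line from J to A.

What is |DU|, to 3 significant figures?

72.3

D is at the origin; D and A share the same y with |DA| = 62.0 and A in +x, so A = (62.0, 0). DJ runs at 131.7° with |DJ| = 34.0, so J = (-22.6, 25.4). U is determined by |JU| = 54.3 and |UA| = 91.9 together: it lies at the intersection of circle(J, 54.3) and circle(A, 91.9). With |JA| = 88.3, the foot of the radical line on JA is 13.1 from J and the perpendicular offset is √(54.3² − 13.1²) = 52.7. Taking the left-of-JA solution: U = (5.04, 72.1).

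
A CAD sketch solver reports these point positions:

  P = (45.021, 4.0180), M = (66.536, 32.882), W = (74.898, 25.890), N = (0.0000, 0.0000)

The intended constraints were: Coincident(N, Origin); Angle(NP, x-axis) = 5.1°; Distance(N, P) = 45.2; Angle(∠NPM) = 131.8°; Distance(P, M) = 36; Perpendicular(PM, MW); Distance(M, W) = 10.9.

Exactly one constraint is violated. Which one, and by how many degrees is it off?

Perpendicular(PM, MW) — off by 3.20°.

N = (0.00, 0.00) ✓; NP at 5.100° ✓; |NP| = 45.20 ✓; ∠NPM = 131.8° ✓; |PM| = 36.00 ✓; ∠(PM, MW) = 93.20° ✗; |MW| = 10.90 ✓.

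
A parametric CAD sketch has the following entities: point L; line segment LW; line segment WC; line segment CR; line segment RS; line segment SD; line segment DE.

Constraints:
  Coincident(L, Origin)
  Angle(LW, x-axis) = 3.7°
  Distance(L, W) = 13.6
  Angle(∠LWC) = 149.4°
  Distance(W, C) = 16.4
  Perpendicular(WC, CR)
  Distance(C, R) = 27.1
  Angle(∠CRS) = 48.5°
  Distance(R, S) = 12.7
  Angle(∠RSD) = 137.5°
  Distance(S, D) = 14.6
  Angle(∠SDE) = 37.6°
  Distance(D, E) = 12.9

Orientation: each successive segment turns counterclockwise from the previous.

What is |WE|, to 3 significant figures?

19.6

∠RSD = 137.5° gives SD at -61.7° from the x-axis; with |SD| = 14.6, D = (15.7, 7.34). ∠SDE = 37.6° gives DE at 80.7° from the x-axis; with |DE| = 12.9, E = (17.7, 20.1). Then |WE| = |E − W| = 19.6.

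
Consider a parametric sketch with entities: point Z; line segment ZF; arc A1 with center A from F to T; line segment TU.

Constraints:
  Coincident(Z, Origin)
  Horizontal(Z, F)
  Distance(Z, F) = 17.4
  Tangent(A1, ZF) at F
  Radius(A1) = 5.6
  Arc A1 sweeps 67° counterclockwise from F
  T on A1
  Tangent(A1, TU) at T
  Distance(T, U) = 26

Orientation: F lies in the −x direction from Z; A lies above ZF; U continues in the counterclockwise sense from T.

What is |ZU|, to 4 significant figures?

27.42

On A1, F sits at bearing -90° from A; a 67° counterclockwise sweep puts T at bearing -23°, so T = A + 5.6·(cos -23°, sin -23°) = (-12.25, 3.412). The tangent condition forces AT to be normal to TU, so TU runs along (−sin -23°, cos -23°); with |TU| = 26.0, U = (-2.086, 27.35). Then |ZU| = |U − Z| = 27.42.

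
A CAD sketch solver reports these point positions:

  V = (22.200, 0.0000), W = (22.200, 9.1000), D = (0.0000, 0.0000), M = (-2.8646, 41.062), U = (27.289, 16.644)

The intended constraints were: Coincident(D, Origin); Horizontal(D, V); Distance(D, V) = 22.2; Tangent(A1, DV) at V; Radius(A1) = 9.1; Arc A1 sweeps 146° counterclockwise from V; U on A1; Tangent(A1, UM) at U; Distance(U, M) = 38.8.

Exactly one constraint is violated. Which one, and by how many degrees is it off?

Tangent(A1, UM) at U — off by 5.00°.

D = (0.00, 0.00) ✓; D.y = 0.00, V.y = 0.00 ✓; |DV| = 22.20 ✓; ∠(WV, VD) = 90.00° ✓; |WV| = 9.100 ✓; bearing(W→U) − bearing(W→V) = 146.0° ✓; |WU| = 9.100 ✓; ∠(WU, UM) = 95.00° ✗; |UM| = 38.80 ✓.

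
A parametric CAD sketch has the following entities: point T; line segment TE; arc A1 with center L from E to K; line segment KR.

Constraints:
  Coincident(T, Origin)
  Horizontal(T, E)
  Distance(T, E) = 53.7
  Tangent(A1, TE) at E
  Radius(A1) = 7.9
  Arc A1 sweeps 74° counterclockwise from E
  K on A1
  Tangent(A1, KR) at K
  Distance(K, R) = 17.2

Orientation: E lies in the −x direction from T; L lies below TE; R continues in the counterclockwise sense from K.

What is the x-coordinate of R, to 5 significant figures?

-66.035

T is at the origin; TE is horizontal with |TE| = 53.7 and E on the −x side, so E = (-53.700, 0.0000). Tangency of A1 to TE means the radius LE is perpendicular to TE, so L = E + (0, -7.9) = (-53.700, -7.9000). On A1, E sits at bearing 90° from L; a 74° counterclockwise sweep puts K at bearing 164°, so K = L + 7.9·(cos 164°, sin 164°) = (-61.294, -5.7225). Tangency of A1 to KR means the radius LK is perpendicular to KR, so KR runs along (−sin 164°, cos 164°); with |KR| = 17.2, R = (-66.035, -22.256). So R.x = -66.035.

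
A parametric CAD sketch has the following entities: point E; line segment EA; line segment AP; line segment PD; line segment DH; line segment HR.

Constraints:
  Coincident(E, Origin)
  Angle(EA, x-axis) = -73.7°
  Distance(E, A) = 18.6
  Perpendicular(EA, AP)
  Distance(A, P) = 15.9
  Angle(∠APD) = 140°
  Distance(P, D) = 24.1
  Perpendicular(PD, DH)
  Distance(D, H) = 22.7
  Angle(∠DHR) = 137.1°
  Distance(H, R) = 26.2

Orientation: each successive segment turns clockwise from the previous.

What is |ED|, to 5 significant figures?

34.502

EA ⟂ AP, so AP runs at -163.70°; with |AP| = 15.9, P = (-10.041, -22.315). ∠APD = 140.0° gives PD at 156.30° from the x-axis; with |PD| = 24.1, D = (-32.108, -12.628). Then |ED| = |D − E| = 34.502.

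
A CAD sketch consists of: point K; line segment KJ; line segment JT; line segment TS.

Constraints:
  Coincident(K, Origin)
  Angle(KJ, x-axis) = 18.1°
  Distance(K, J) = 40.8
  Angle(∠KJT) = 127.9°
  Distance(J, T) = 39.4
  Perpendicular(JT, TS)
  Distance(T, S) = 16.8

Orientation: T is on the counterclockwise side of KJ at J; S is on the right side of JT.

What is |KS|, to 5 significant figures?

80.969

K is at the origin; KJ runs at 18.1° with length 40.8, so J = 40.8·(cos 18.1°, sin 18.1°) = (38.781, 12.676). ∠KJT = 127.9°, so JT runs at 18.1° + (180° − 127.9°) = 70.200° from the x-axis; with |JT| = 39.4, T = J + 39.4·(cos 70.200°, sin 70.200°) = (52.127, 49.746). JT ⟂ TS; with |TS| = 16.8 on the right of JT, S = T + 16.8·(0.94088, -0.33874) = (67.934, 44.056). Then |KS| = |S − K| = 80.969.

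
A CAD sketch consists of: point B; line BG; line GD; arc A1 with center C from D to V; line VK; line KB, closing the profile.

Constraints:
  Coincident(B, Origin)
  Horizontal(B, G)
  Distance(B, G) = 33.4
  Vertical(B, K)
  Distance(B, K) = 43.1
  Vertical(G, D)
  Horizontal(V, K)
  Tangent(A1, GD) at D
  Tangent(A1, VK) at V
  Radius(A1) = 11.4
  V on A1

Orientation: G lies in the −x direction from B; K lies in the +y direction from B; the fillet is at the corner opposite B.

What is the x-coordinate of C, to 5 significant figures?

-22.000

B is at the origin; B and G share the same y with |BG| = 33.4 and G on the −x side, so G = (-33.400, 0.0000). BK is vertical with |BK| = 43.1 and K on the +y side, so K = (0.0000, 43.100). The virtual corner opposite B is at (-33.400, 43.100). Since A1 is tangent to GD there, CD ⟂ GD and the tangent condition forces CV to be normal to VK, with radius 11.4, so the center C sits 11.4 in from both sides at C = (-22.000, 31.700). So C.x = -22.000.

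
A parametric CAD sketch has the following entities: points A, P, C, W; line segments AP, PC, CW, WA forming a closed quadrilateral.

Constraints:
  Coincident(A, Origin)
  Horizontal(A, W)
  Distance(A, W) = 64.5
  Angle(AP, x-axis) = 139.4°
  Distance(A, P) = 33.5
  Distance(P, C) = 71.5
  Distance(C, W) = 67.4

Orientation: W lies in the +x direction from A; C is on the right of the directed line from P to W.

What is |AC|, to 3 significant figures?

41.4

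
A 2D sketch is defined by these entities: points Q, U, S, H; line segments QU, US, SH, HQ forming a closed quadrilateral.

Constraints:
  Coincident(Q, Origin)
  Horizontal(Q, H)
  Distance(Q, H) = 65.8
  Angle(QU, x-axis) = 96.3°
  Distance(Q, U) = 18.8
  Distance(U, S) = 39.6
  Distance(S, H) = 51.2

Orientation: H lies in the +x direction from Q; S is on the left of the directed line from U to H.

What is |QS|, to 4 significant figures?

50.25

Q is at the origin; QH is horizontal with |QH| = 65.8 and H in +x, so H = (65.8, 0). QU runs at 96.3° with |QU| = 18.8, so U = (-2.063, 18.69). S is determined by |US| = 39.6 and |SH| = 51.2 together: it lies at the intersection of circle(U, 39.6) and circle(H, 51.2). With |UH| = 70.39, the foot of the radical line on UH is 27.71 from U and the perpendicular offset is √(39.6² − 27.71²) = 28.29. Taking the left-of-UH solution: S = (32.16, 38.60).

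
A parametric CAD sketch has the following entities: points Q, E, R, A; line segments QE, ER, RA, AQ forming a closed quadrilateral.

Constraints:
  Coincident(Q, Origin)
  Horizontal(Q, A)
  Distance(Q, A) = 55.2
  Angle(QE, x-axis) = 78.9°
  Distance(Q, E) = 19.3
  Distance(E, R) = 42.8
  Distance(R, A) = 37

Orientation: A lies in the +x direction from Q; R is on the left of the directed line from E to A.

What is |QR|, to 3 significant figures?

55.8

Checks: |ER| = 42.80 ✓; |RA| = 37.00 ✓.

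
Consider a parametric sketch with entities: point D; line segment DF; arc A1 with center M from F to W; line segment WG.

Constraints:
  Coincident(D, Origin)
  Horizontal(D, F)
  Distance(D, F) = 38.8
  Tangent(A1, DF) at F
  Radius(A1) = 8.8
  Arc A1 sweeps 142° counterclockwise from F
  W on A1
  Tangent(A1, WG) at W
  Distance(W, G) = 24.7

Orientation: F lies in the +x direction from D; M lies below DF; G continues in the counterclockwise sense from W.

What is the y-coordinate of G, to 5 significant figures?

-30.941

On A1, F sits at bearing 90° from M; a 142° counterclockwise sweep puts W at bearing 232°, so W = M + 8.8·(cos 232°, sin 232°) = (33.382, -15.734). Tangency of A1 to WG means the radius MW is perpendicular to WG, so WG runs along (−sin 232°, cos 232°); with |WG| = 24.7, G = (52.846, -30.941). So G.y = -30.941.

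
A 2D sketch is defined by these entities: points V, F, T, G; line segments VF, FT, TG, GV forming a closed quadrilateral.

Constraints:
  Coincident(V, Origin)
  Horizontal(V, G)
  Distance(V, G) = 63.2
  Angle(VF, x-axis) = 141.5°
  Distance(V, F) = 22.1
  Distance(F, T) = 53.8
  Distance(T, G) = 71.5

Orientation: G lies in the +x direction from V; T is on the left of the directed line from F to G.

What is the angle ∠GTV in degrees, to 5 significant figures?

57.424°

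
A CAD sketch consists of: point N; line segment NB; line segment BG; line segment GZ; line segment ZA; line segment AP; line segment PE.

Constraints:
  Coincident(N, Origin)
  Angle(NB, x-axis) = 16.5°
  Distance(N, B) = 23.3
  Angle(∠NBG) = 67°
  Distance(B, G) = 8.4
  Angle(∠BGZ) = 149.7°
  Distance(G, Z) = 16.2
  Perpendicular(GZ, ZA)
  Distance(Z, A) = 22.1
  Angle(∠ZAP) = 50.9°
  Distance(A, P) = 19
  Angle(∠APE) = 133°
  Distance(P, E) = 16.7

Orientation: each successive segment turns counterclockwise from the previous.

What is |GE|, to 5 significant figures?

6.5520

N is at the origin; NB runs at 16.5° with length 23.3, so B = (22.340, 6.6176). ∠NBG = 67.0° gives BG at 129.50° from the x-axis; with |BG| = 8.4, G = (16.997, 13.099). ∠BGZ = 149.7° gives GZ at 159.80° from the x-axis; with |GZ| = 16.2, Z = (1.7939, 18.693). The perpendicularity gives ZA at right angles to GZ, so ZA runs at -110.20°; with |ZA| = 22.1, A = (-5.8372, -2.0477). ∠ZAP = 50.9° gives AP at 18.900° from the x-axis; with |AP| = 19.0, P = (12.138, 4.1068). ∠APE = 133.0° gives PE at 65.900° from the x-axis; with |PE| = 16.7, E = (18.958, 19.351). Then |GE| = |E − G| = 6.5520.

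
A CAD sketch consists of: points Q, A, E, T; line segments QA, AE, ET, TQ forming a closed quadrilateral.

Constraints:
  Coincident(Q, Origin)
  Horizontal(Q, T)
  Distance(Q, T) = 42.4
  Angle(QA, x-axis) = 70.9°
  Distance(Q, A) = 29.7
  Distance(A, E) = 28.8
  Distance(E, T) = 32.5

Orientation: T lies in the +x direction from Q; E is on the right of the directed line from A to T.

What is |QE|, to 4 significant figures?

9.935

Checks: |AE| = 28.80 ✓; |ET| = 32.50 ✓.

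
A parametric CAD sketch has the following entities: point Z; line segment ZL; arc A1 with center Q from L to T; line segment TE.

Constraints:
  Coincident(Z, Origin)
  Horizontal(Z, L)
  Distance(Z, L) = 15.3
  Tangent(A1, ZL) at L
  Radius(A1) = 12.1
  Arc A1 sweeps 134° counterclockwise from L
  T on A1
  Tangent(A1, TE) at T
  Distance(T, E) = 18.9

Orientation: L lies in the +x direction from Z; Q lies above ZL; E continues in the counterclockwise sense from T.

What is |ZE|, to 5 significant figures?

35.793

Z is at the origin; ZL is horizontal with |ZL| = 15.3 and L on the +x side, so L = (15.300, 0.0000). A1 meets ZL tangentially, so QL is at right angles to ZL, so Q = L + (0, 12.1) = (15.300, 12.100). On A1, L sits at bearing -90° from Q; a 134° counterclockwise sweep puts T at bearing 44°, so T = Q + 12.1·(cos 44°, sin 44°) = (24.004, 20.505). Tangency of A1 to TE means the radius QT is perpendicular to TE, so TE runs along (−sin 44°, cos 44°); with |TE| = 18.9, E = (10.875, 34.101). Then |ZE| = |E − Z| = 35.793.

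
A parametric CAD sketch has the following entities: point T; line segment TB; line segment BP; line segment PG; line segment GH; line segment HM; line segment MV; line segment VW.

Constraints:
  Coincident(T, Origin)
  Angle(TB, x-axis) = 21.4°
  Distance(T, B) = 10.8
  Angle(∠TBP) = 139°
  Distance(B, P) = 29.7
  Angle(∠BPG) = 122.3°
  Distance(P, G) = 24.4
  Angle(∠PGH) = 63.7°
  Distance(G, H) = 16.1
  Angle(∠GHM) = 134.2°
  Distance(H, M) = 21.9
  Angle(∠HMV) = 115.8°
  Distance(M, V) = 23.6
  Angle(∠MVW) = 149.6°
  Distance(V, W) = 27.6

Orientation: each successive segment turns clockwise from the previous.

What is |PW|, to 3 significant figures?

34.7

T is at the origin; TB runs at 21.4° with length 10.8, so B = (10.1, 3.94). ∠TBP = 139.0° gives BP at -19.6° from the x-axis; with |BP| = 29.7, P = (38.0, -6.02). ∠BPG = 122.3° gives PG at -77.3° from the x-axis; with |PG| = 24.4, G = (43.4, -29.8). ∠PGH = 63.7° gives GH at 166° from the x-axis; with |GH| = 16.1, H = (27.8, -26.0). ∠GHM = 134.2° gives HM at 121° from the x-axis; with |HM| = 21.9, M = (16.6, -7.19). ∠HMV = 115.8° gives MV at 56.4° from the x-axis; with |MV| = 23.6, V = (29.7, 12.5). ∠MVW = 149.6° gives VW at 26.0° from the x-axis; with |VW| = 27.6, W = (54.5, 24.6). Then |PW| = |W − P| = 34.7.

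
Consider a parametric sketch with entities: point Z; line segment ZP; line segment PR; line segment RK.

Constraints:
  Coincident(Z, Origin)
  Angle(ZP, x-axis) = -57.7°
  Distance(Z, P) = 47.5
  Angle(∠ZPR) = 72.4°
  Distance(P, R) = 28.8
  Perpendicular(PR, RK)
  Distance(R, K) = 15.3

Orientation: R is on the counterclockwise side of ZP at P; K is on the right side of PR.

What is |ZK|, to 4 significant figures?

62.27

Z is at the origin; ZP runs at -57.7° with length 47.5, so P = 47.5·(cos -57.7°, sin -57.7°) = (25.38, -40.15). ∠ZPR = 72.4°, so PR runs at -57.7° + (180° − 72.4°) = 49.90° from the x-axis; with |PR| = 28.8, R = P + 28.8·(cos 49.90°, sin 49.90°) = (43.93, -18.12). PR ⟂ RK; with |RK| = 15.3 on the right of PR, K = R + 15.3·(0.7649, -0.6441) = (55.64, -27.98). Then |ZK| = |K − Z| = 62.27.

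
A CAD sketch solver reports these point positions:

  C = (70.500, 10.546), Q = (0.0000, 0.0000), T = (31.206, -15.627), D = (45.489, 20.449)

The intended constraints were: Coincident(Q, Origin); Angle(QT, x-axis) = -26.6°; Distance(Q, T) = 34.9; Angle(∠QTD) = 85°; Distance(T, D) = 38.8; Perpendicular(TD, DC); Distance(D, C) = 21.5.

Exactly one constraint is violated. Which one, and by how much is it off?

Distance(D, C) = 21.5 — off by 5.40.

Q = (0.00, 0.00) ✓; QT at -26.60° ✓; |QT| = 34.90 ✓; ∠QTD = 85.00° ✓; |TD| = 38.80 ✓; ∠(TD, DC) = 90.00° ✓; |DC| = 26.90 ✗.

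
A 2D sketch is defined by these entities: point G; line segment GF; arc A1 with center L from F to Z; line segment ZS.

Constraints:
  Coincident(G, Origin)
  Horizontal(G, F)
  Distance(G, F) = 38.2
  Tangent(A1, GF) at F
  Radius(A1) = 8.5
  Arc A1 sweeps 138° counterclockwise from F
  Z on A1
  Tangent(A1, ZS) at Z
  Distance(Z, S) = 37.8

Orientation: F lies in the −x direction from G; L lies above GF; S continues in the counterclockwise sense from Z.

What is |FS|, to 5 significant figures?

45.942

On A1, F sits at bearing -90° from L; a 138° counterclockwise sweep puts Z at bearing 48°, so Z = L + 8.5·(cos 48°, sin 48°) = (-32.512, 14.817). Since A1 is tangent to ZS there, LZ ⟂ ZS, so ZS runs along (−sin 48°, cos 48°); with |ZS| = 37.8, S = (-60.603, 40.110). Then |FS| = |S − F| = 45.942.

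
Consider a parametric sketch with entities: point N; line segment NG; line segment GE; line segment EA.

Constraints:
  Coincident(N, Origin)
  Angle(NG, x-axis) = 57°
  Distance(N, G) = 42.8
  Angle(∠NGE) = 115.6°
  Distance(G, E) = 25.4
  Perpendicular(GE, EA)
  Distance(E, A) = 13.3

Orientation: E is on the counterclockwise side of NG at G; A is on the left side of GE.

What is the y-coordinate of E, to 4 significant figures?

57.58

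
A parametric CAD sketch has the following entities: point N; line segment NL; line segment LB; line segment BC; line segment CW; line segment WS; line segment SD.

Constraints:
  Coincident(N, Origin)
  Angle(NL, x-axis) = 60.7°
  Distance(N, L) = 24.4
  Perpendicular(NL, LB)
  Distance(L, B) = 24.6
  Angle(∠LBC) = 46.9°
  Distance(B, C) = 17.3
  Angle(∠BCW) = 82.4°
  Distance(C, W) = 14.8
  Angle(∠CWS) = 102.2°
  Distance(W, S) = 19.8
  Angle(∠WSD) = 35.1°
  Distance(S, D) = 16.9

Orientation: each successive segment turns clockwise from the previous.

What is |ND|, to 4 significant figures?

26.35

∠CWS = 102.2° gives WS at 22.20° from the x-axis; with |WS| = 19.8, S = (32.67, 26.07). ∠WSD = 35.1° gives SD at -122.7° from the x-axis; with |SD| = 16.9, D = (23.54, 11.84). Then |ND| = |D − N| = 26.35.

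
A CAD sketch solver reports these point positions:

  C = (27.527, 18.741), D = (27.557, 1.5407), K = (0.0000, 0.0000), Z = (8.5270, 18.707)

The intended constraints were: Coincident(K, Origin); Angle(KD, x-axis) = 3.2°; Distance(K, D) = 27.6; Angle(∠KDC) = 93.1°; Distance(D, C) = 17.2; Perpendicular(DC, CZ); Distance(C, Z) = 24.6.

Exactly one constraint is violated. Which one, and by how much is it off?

Distance(C, Z) = 24.6 — off by 5.60.

K = (0.00, 0.00) ✓; KD at 3.200° ✓; |KD| = 27.60 ✓; ∠KDC = 93.10° ✓; |DC| = 17.20 ✓; ∠(DC, CZ) = 90.00° ✓; |CZ| = 19.00 ✗.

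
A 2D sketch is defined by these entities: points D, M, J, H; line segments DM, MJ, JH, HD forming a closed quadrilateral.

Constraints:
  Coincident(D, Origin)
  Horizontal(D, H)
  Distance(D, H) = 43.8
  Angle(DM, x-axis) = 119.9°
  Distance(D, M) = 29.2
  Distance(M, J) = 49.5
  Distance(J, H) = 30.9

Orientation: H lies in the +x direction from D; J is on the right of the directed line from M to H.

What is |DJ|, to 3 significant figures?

21.0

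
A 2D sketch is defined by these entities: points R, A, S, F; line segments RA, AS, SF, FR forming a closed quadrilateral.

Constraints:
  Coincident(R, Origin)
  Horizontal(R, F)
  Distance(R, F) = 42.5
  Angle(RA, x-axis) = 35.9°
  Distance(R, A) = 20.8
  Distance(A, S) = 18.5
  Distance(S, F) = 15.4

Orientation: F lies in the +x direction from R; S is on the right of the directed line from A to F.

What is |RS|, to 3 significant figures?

27.6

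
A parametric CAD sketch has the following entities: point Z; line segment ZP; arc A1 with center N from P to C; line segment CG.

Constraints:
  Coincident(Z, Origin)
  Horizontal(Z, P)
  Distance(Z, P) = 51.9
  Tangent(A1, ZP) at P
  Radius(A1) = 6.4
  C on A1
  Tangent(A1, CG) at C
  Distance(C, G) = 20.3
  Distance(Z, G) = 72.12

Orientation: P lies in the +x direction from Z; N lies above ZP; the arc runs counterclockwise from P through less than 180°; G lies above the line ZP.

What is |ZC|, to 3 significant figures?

56.8

Z is at the origin; Z and P share the same y with |ZP| = 51.9 and P on the +x side, so P = (51.9, 0.00). The tangent condition forces NP to be normal to ZP, so N = P + (0, 6.4) = (51.9, 6.40). Since NC ⟂ CG (tangency), |NG| = √(6.4² + 20.3²) = 21.3 regardless of where C sits on A1. So G lies on both circle(Z, 72.12) and circle(N, 21.3); the above-ZP intersection is G = (69.9, 17.8). C is the foot of the tangent from G: C = (56.8, 2.27).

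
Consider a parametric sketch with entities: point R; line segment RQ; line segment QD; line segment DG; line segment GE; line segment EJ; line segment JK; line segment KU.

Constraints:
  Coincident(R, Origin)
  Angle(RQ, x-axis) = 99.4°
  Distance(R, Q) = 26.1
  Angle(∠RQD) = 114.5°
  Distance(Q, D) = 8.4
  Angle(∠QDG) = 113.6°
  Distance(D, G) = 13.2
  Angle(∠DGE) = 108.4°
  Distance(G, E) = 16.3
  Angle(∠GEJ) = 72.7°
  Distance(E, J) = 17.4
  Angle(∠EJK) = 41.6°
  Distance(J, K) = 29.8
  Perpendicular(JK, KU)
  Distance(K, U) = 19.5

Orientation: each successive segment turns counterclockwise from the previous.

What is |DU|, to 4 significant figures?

37.41

R is at the origin; RQ runs at 99.4° with length 26.1, so Q = (-4.263, 25.75). ∠RQD = 114.5° gives QD at 164.9° from the x-axis; with |QD| = 8.4, D = (-12.37, 27.94). ∠QDG = 113.6° gives DG at -128.7° from the x-axis; with |DG| = 13.2, G = (-20.63, 17.64). ∠DGE = 108.4° gives GE at -57.10° from the x-axis; with |GE| = 16.3, E = (-11.77, 3.950). ∠GEJ = 72.7° gives EJ at 50.20° from the x-axis; with |EJ| = 17.4, J = (-0.6343, 17.32). ∠EJK = 41.6° gives JK at -171.4° from the x-axis; with |JK| = 29.8, K = (-30.10, 12.86). JK ⟂ KU, so KU runs at -81.40°; with |KU| = 19.5, U = (-27.18, -6.418). Then |DU| = |U − D| = 37.41.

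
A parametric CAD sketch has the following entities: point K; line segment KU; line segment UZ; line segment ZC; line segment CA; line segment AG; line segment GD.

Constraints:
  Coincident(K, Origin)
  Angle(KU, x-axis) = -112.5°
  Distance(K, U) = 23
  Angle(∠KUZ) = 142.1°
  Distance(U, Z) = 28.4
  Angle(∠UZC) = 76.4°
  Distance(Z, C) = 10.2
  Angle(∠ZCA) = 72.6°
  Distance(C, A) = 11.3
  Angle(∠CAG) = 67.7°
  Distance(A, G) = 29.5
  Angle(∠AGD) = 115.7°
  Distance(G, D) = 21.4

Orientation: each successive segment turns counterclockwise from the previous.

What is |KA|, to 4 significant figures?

35.90

∠UZC = 76.4° gives ZC at 29.00° from the x-axis; with |ZC| = 10.2, C = (7.661, -43.68). ∠ZCA = 72.6° gives CA at 136.4° from the x-axis; with |CA| = 11.3, A = (-0.5219, -35.89). Then |KA| = |A − K| = 35.90.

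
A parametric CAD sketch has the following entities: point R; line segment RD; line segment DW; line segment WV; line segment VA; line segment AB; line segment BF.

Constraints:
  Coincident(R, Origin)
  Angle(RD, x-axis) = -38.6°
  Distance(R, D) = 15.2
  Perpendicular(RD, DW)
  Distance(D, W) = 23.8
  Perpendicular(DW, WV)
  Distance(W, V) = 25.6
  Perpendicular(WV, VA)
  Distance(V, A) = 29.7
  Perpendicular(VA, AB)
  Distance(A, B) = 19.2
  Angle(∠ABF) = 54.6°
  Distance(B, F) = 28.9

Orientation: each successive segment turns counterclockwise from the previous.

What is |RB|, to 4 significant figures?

10.59

WV is perpendicular to VA, so VA runs at -128.6°; with |VA| = 29.7, A = (-11.81, 1.877). The perpendicularity gives AB at right angles to VA, so AB runs at -38.60°; with |AB| = 19.2, B = (3.196, -10.10). Then |RB| = |B − R| = 10.59.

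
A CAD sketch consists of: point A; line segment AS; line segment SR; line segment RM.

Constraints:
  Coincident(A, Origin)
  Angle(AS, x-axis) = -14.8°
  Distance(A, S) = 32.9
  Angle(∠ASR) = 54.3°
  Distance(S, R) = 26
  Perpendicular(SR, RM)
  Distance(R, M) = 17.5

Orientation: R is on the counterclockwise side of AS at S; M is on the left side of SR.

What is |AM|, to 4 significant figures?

11.46

A is at the origin; AS runs at -14.8° with length 32.9, so S = 32.9·(cos -14.8°, sin -14.8°) = (31.81, -8.404). ∠ASR = 54.3°, so SR runs at -14.8° + (180° − 54.3°) = 110.9° from the x-axis; with |SR| = 26.0, R = S + 26.0·(cos 110.9°, sin 110.9°) = (22.53, 15.89). The perpendicularity gives RM at right angles to SR; with |RM| = 17.5 on the left of SR, M = R + 17.5·(-0.9342, -0.3567) = (6.185, 9.642). Then |AM| = |M − A| = 11.46.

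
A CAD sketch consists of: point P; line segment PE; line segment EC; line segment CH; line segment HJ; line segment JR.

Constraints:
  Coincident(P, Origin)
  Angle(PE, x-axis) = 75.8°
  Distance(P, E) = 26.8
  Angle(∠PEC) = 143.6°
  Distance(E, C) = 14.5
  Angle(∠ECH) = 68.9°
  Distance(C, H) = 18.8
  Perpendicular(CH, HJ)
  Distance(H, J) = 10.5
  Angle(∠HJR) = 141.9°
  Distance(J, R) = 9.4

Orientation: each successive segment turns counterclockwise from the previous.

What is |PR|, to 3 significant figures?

17.9

The perpendicularity gives HJ at right angles to CH, so HJ runs at -46.7°; with |HJ| = 10.5, J = (-5.39, 18.9). ∠HJR = 141.9° gives JR at -8.60° from the x-axis; with |JR| = 9.4, R = (3.91, 17.5). Then |PR| = |R − P| = 17.9.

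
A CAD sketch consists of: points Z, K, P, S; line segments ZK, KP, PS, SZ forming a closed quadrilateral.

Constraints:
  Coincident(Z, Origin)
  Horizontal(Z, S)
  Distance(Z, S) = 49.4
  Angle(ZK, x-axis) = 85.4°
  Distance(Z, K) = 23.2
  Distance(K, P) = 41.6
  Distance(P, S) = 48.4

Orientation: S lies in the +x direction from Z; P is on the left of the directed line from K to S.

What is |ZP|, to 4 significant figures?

59.00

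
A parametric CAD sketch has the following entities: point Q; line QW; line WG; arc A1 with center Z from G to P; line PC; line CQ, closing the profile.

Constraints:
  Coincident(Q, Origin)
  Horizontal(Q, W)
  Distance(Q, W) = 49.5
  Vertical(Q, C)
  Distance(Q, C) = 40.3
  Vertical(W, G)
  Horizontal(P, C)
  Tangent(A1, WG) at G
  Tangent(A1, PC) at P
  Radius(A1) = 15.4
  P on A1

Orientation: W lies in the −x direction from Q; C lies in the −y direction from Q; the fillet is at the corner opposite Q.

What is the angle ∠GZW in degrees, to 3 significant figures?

58.3°

The virtual corner opposite Q is at (-49.5, -40.3). A1 meets WG tangentially, so ZG is at right angles to WG and A1 meets PC tangentially, so ZP is at right angles to PC, with radius 15.4, so the center Z sits 15.4 in from both sides at Z = (-34.1, -24.9). That places the tangent points at G = (-49.5, -24.9) on WG and P = (-34.1, -40.3) on PC. Then cos ∠GZW = ZG·ZW / (|ZG||ZW|), giving 58.3°.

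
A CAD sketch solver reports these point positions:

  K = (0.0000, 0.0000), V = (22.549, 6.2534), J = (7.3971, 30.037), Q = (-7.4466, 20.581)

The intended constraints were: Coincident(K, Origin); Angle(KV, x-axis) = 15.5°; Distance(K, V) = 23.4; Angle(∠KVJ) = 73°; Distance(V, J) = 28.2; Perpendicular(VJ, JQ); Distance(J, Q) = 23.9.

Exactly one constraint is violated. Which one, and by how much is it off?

Distance(J, Q) = 23.9 — off by 6.30.

K = (0.00, 0.00) ✓; KV at 15.50° ✓; |KV| = 23.40 ✓; ∠KVJ = 73.00° ✓; |VJ| = 28.20 ✓; ∠(VJ, JQ) = 90.00° ✓; |JQ| = 17.60 ✗.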